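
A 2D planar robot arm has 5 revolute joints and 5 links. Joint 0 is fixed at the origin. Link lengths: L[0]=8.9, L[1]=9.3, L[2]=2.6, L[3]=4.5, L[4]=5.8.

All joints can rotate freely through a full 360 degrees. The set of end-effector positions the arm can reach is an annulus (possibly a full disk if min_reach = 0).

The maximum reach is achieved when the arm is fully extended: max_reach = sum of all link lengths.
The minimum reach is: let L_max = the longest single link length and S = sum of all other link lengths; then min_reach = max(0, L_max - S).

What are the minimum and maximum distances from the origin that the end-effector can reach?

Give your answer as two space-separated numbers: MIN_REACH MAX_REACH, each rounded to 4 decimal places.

Link lengths: [8.9, 9.3, 2.6, 4.5, 5.8]
max_reach = 8.9 + 9.3 + 2.6 + 4.5 + 5.8 = 31.1
L_max = max([8.9, 9.3, 2.6, 4.5, 5.8]) = 9.3
S (sum of others) = 31.1 - 9.3 = 21.8
min_reach = max(0, 9.3 - 21.8) = max(0, -12.5) = 0

Answer: 0.0000 31.1000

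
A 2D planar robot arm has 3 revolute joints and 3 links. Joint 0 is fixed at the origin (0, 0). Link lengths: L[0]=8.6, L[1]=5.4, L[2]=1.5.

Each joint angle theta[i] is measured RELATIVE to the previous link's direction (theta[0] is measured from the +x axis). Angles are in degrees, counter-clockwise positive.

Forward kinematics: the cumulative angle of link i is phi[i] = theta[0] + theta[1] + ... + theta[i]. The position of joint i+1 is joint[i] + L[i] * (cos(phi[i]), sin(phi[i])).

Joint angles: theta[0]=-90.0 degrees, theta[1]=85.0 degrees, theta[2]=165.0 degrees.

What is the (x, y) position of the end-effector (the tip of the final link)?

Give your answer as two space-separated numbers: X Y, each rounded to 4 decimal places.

joint[0] = (0.0000, 0.0000)  (base)
link 0: phi[0] = -90 = -90 deg
  cos(-90 deg) = 0.0000, sin(-90 deg) = -1.0000
  joint[1] = (0.0000, 0.0000) + 8.6 * (0.0000, -1.0000) = (0.0000 + 0.0000, 0.0000 + -8.6000) = (0.0000, -8.6000)
link 1: phi[1] = -90 + 85 = -5 deg
  cos(-5 deg) = 0.9962, sin(-5 deg) = -0.0872
  joint[2] = (0.0000, -8.6000) + 5.4 * (0.9962, -0.0872) = (0.0000 + 5.3795, -8.6000 + -0.4706) = (5.3795, -9.0706)
link 2: phi[2] = -90 + 85 + 165 = 160 deg
  cos(160 deg) = -0.9397, sin(160 deg) = 0.3420
  joint[3] = (5.3795, -9.0706) + 1.5 * (-0.9397, 0.3420) = (5.3795 + -1.4095, -9.0706 + 0.5130) = (3.9699, -8.5576)
End effector: (3.9699, -8.5576)

Answer: 3.9699 -8.5576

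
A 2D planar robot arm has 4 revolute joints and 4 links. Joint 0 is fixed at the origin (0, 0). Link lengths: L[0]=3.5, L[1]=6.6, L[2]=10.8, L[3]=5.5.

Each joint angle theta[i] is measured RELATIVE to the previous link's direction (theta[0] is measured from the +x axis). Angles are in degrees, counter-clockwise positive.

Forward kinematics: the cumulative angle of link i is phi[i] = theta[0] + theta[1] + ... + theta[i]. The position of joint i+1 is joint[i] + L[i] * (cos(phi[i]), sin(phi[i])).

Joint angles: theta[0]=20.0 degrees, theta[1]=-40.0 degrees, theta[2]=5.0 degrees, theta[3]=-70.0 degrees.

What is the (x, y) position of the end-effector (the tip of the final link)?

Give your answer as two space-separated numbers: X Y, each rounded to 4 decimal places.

Answer: 20.4023 -9.3346

Derivation:
joint[0] = (0.0000, 0.0000)  (base)
link 0: phi[0] = 20 = 20 deg
  cos(20 deg) = 0.9397, sin(20 deg) = 0.3420
  joint[1] = (0.0000, 0.0000) + 3.5 * (0.9397, 0.3420) = (0.0000 + 3.2889, 0.0000 + 1.1971) = (3.2889, 1.1971)
link 1: phi[1] = 20 + -40 = -20 deg
  cos(-20 deg) = 0.9397, sin(-20 deg) = -0.3420
  joint[2] = (3.2889, 1.1971) + 6.6 * (0.9397, -0.3420) = (3.2889 + 6.2020, 1.1971 + -2.2573) = (9.4909, -1.0603)
link 2: phi[2] = 20 + -40 + 5 = -15 deg
  cos(-15 deg) = 0.9659, sin(-15 deg) = -0.2588
  joint[3] = (9.4909, -1.0603) + 10.8 * (0.9659, -0.2588) = (9.4909 + 10.4320, -1.0603 + -2.7952) = (19.9229, -3.8555)
link 3: phi[3] = 20 + -40 + 5 + -70 = -85 deg
  cos(-85 deg) = 0.0872, sin(-85 deg) = -0.9962
  joint[4] = (19.9229, -3.8555) + 5.5 * (0.0872, -0.9962) = (19.9229 + 0.4794, -3.8555 + -5.4791) = (20.4023, -9.3346)
End effector: (20.4023, -9.3346)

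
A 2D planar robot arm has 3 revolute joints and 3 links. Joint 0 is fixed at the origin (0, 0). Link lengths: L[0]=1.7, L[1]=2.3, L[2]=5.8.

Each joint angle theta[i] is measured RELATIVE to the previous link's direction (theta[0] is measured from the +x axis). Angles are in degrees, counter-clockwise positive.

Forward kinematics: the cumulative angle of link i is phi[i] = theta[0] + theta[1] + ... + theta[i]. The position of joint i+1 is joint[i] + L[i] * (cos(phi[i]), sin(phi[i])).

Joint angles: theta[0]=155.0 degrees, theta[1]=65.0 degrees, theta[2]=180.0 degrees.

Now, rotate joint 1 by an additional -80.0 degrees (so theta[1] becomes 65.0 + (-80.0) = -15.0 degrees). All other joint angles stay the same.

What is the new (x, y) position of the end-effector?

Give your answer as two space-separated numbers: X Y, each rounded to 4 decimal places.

joint[0] = (0.0000, 0.0000)  (base)
link 0: phi[0] = 155 = 155 deg
  cos(155 deg) = -0.9063, sin(155 deg) = 0.4226
  joint[1] = (0.0000, 0.0000) + 1.7 * (-0.9063, 0.4226) = (0.0000 + -1.5407, 0.0000 + 0.7185) = (-1.5407, 0.7185)
link 1: phi[1] = 155 + -15 = 140 deg
  cos(140 deg) = -0.7660, sin(140 deg) = 0.6428
  joint[2] = (-1.5407, 0.7185) + 2.3 * (-0.7660, 0.6428) = (-1.5407 + -1.7619, 0.7185 + 1.4784) = (-3.3026, 2.1969)
link 2: phi[2] = 155 + -15 + 180 = 320 deg
  cos(320 deg) = 0.7660, sin(320 deg) = -0.6428
  joint[3] = (-3.3026, 2.1969) + 5.8 * (0.7660, -0.6428) = (-3.3026 + 4.4431, 2.1969 + -3.7282) = (1.1404, -1.5313)
End effector: (1.1404, -1.5313)

Answer: 1.1404 -1.5313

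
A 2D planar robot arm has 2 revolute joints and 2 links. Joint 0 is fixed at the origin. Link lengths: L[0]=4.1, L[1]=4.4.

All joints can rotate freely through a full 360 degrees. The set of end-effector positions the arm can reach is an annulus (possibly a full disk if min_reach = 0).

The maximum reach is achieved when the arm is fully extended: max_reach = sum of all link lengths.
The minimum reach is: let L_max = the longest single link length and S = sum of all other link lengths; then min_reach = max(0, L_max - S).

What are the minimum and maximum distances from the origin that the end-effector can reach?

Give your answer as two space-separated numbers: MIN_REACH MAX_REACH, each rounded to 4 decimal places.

Link lengths: [4.1, 4.4]
max_reach = 4.1 + 4.4 = 8.5
L_max = max([4.1, 4.4]) = 4.4
S (sum of others) = 8.5 - 4.4 = 4.1
min_reach = max(0, 4.4 - 4.1) = max(0, 0.3) = 0.3

Answer: 0.3000 8.5000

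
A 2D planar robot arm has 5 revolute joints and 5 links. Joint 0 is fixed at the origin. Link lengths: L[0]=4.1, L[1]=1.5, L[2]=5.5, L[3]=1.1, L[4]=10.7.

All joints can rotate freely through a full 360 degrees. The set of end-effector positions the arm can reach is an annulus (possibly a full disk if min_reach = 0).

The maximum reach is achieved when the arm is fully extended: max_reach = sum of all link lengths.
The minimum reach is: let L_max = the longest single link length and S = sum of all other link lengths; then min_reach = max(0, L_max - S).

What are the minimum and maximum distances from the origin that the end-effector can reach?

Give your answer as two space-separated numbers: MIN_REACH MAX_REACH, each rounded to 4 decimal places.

Link lengths: [4.1, 1.5, 5.5, 1.1, 10.7]
max_reach = 4.1 + 1.5 + 5.5 + 1.1 + 10.7 = 22.9
L_max = max([4.1, 1.5, 5.5, 1.1, 10.7]) = 10.7
S (sum of others) = 22.9 - 10.7 = 12.2
min_reach = max(0, 10.7 - 12.2) = max(0, -1.5) = 0

Answer: 0.0000 22.9000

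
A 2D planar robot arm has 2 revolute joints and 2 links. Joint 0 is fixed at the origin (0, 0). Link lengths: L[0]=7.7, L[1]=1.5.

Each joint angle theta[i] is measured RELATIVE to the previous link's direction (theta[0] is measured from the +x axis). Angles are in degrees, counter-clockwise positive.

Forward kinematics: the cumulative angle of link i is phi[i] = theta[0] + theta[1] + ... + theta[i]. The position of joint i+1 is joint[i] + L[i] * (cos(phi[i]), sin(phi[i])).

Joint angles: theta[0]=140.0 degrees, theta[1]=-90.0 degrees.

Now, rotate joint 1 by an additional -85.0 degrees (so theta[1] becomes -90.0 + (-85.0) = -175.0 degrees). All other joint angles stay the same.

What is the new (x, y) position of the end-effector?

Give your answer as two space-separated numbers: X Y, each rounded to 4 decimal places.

joint[0] = (0.0000, 0.0000)  (base)
link 0: phi[0] = 140 = 140 deg
  cos(140 deg) = -0.7660, sin(140 deg) = 0.6428
  joint[1] = (0.0000, 0.0000) + 7.7 * (-0.7660, 0.6428) = (0.0000 + -5.8985, 0.0000 + 4.9495) = (-5.8985, 4.9495)
link 1: phi[1] = 140 + -175 = -35 deg
  cos(-35 deg) = 0.8192, sin(-35 deg) = -0.5736
  joint[2] = (-5.8985, 4.9495) + 1.5 * (0.8192, -0.5736) = (-5.8985 + 1.2287, 4.9495 + -0.8604) = (-4.6698, 4.0891)
End effector: (-4.6698, 4.0891)

Answer: -4.6698 4.0891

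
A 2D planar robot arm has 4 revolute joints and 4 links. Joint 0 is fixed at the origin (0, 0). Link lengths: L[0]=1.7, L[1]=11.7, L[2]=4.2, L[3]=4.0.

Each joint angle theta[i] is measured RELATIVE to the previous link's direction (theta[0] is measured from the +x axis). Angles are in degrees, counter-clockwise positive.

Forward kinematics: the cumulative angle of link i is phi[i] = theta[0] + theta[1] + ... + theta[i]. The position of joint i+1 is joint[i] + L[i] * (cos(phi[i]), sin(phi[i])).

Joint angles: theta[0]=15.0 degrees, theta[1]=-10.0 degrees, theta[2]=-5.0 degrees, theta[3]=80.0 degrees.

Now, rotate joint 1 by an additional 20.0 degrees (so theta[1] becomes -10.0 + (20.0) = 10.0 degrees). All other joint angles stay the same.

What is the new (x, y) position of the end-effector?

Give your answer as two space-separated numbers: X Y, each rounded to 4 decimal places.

joint[0] = (0.0000, 0.0000)  (base)
link 0: phi[0] = 15 = 15 deg
  cos(15 deg) = 0.9659, sin(15 deg) = 0.2588
  joint[1] = (0.0000, 0.0000) + 1.7 * (0.9659, 0.2588) = (0.0000 + 1.6421, 0.0000 + 0.4400) = (1.6421, 0.4400)
link 1: phi[1] = 15 + 10 = 25 deg
  cos(25 deg) = 0.9063, sin(25 deg) = 0.4226
  joint[2] = (1.6421, 0.4400) + 11.7 * (0.9063, 0.4226) = (1.6421 + 10.6038, 0.4400 + 4.9446) = (12.2459, 5.3846)
link 2: phi[2] = 15 + 10 + -5 = 20 deg
  cos(20 deg) = 0.9397, sin(20 deg) = 0.3420
  joint[3] = (12.2459, 5.3846) + 4.2 * (0.9397, 0.3420) = (12.2459 + 3.9467, 5.3846 + 1.4365) = (16.1926, 6.8211)
link 3: phi[3] = 15 + 10 + -5 + 80 = 100 deg
  cos(100 deg) = -0.1736, sin(100 deg) = 0.9848
  joint[4] = (16.1926, 6.8211) + 4 * (-0.1736, 0.9848) = (16.1926 + -0.6946, 6.8211 + 3.9392) = (15.4980, 10.7603)
End effector: (15.4980, 10.7603)

Answer: 15.4980 10.7603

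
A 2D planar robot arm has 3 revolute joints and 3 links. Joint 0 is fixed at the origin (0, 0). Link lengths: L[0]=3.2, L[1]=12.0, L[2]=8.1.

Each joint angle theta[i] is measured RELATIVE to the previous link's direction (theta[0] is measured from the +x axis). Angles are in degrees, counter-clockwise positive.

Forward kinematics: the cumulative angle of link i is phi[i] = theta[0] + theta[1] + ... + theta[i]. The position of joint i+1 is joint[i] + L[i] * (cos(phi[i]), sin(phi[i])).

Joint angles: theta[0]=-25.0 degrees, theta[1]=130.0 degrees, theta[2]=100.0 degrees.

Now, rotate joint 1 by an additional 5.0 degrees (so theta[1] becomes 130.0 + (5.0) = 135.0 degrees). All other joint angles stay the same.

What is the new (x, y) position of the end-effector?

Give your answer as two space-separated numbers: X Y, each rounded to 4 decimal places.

Answer: -8.2189 5.8739

Derivation:
joint[0] = (0.0000, 0.0000)  (base)
link 0: phi[0] = -25 = -25 deg
  cos(-25 deg) = 0.9063, sin(-25 deg) = -0.4226
  joint[1] = (0.0000, 0.0000) + 3.2 * (0.9063, -0.4226) = (0.0000 + 2.9002, 0.0000 + -1.3524) = (2.9002, -1.3524)
link 1: phi[1] = -25 + 135 = 110 deg
  cos(110 deg) = -0.3420, sin(110 deg) = 0.9397
  joint[2] = (2.9002, -1.3524) + 12 * (-0.3420, 0.9397) = (2.9002 + -4.1042, -1.3524 + 11.2763) = (-1.2041, 9.9239)
link 2: phi[2] = -25 + 135 + 100 = 210 deg
  cos(210 deg) = -0.8660, sin(210 deg) = -0.5000
  joint[3] = (-1.2041, 9.9239) + 8.1 * (-0.8660, -0.5000) = (-1.2041 + -7.0148, 9.9239 + -4.0500) = (-8.2189, 5.8739)
End effector: (-8.2189, 5.8739)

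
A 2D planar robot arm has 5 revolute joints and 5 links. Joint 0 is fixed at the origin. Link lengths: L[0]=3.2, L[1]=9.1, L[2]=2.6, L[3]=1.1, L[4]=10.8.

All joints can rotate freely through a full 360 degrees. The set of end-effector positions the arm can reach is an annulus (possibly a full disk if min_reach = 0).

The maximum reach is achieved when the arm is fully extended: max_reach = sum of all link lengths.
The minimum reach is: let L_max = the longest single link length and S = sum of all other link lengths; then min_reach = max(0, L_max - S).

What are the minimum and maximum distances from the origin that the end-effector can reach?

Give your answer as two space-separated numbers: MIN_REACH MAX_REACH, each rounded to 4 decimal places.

Answer: 0.0000 26.8000

Derivation:
Link lengths: [3.2, 9.1, 2.6, 1.1, 10.8]
max_reach = 3.2 + 9.1 + 2.6 + 1.1 + 10.8 = 26.8
L_max = max([3.2, 9.1, 2.6, 1.1, 10.8]) = 10.8
S (sum of others) = 26.8 - 10.8 = 16
min_reach = max(0, 10.8 - 16) = max(0, -5.2) = 0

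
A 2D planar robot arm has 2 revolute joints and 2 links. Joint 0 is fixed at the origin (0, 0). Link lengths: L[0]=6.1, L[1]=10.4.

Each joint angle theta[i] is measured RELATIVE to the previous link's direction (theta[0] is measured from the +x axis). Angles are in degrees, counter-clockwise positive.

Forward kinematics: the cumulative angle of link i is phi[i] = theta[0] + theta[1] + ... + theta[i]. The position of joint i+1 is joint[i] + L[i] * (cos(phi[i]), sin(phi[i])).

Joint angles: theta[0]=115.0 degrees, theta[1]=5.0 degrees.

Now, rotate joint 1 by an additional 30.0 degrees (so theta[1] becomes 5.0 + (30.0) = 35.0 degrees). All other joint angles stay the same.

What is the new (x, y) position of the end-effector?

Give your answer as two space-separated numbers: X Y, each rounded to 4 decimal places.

joint[0] = (0.0000, 0.0000)  (base)
link 0: phi[0] = 115 = 115 deg
  cos(115 deg) = -0.4226, sin(115 deg) = 0.9063
  joint[1] = (0.0000, 0.0000) + 6.1 * (-0.4226, 0.9063) = (0.0000 + -2.5780, 0.0000 + 5.5285) = (-2.5780, 5.5285)
link 1: phi[1] = 115 + 35 = 150 deg
  cos(150 deg) = -0.8660, sin(150 deg) = 0.5000
  joint[2] = (-2.5780, 5.5285) + 10.4 * (-0.8660, 0.5000) = (-2.5780 + -9.0067, 5.5285 + 5.2000) = (-11.5846, 10.7285)
End effector: (-11.5846, 10.7285)

Answer: -11.5846 10.7285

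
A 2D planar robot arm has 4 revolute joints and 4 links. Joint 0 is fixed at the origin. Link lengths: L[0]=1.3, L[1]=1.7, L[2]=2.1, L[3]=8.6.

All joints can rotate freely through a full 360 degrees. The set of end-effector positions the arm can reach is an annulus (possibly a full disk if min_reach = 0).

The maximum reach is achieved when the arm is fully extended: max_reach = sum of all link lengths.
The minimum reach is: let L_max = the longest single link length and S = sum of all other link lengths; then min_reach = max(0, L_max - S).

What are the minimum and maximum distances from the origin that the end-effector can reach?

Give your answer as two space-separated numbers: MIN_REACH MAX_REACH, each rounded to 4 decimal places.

Answer: 3.5000 13.7000

Derivation:
Link lengths: [1.3, 1.7, 2.1, 8.6]
max_reach = 1.3 + 1.7 + 2.1 + 8.6 = 13.7
L_max = max([1.3, 1.7, 2.1, 8.6]) = 8.6
S (sum of others) = 13.7 - 8.6 = 5.1
min_reach = max(0, 8.6 - 5.1) = max(0, 3.5) = 3.5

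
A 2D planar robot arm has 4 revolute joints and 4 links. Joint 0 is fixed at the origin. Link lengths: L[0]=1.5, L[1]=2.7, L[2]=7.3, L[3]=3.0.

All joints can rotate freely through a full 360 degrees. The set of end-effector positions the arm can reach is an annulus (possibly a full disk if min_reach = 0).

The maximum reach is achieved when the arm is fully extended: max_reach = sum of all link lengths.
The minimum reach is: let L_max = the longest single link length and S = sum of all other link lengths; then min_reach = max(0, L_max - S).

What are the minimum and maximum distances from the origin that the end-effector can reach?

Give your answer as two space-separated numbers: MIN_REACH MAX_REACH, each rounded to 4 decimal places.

Answer: 0.1000 14.5000

Derivation:
Link lengths: [1.5, 2.7, 7.3, 3.0]
max_reach = 1.5 + 2.7 + 7.3 + 3 = 14.5
L_max = max([1.5, 2.7, 7.3, 3.0]) = 7.3
S (sum of others) = 14.5 - 7.3 = 7.2
min_reach = max(0, 7.3 - 7.2) = max(0, 0.1) = 0.1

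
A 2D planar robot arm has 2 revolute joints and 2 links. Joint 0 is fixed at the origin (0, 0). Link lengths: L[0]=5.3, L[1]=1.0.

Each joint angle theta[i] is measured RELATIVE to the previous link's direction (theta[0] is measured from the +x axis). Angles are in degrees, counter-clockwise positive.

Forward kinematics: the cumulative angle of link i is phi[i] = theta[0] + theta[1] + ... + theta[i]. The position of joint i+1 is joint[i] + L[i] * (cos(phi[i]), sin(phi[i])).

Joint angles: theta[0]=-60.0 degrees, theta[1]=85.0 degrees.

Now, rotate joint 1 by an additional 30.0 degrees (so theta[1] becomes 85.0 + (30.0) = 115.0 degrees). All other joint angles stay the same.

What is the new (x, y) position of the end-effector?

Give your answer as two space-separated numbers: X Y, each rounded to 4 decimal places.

joint[0] = (0.0000, 0.0000)  (base)
link 0: phi[0] = -60 = -60 deg
  cos(-60 deg) = 0.5000, sin(-60 deg) = -0.8660
  joint[1] = (0.0000, 0.0000) + 5.3 * (0.5000, -0.8660) = (0.0000 + 2.6500, 0.0000 + -4.5899) = (2.6500, -4.5899)
link 1: phi[1] = -60 + 115 = 55 deg
  cos(55 deg) = 0.5736, sin(55 deg) = 0.8192
  joint[2] = (2.6500, -4.5899) + 1 * (0.5736, 0.8192) = (2.6500 + 0.5736, -4.5899 + 0.8192) = (3.2236, -3.7708)
End effector: (3.2236, -3.7708)

Answer: 3.2236 -3.7708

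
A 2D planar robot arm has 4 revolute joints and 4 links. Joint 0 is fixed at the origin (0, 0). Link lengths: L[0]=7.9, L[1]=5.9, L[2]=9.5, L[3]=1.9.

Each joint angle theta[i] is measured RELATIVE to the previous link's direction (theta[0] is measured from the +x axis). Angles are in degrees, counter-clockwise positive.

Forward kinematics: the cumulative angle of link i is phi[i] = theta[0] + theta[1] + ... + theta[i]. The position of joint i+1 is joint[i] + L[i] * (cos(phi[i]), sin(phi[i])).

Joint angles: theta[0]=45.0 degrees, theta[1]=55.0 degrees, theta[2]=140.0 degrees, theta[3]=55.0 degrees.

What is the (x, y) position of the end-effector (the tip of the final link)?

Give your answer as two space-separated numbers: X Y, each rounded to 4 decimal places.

Answer: 0.6146 1.4473

Derivation:
joint[0] = (0.0000, 0.0000)  (base)
link 0: phi[0] = 45 = 45 deg
  cos(45 deg) = 0.7071, sin(45 deg) = 0.7071
  joint[1] = (0.0000, 0.0000) + 7.9 * (0.7071, 0.7071) = (0.0000 + 5.5861, 0.0000 + 5.5861) = (5.5861, 5.5861)
link 1: phi[1] = 45 + 55 = 100 deg
  cos(100 deg) = -0.1736, sin(100 deg) = 0.9848
  joint[2] = (5.5861, 5.5861) + 5.9 * (-0.1736, 0.9848) = (5.5861 + -1.0245, 5.5861 + 5.8104) = (4.5616, 11.3965)
link 2: phi[2] = 45 + 55 + 140 = 240 deg
  cos(240 deg) = -0.5000, sin(240 deg) = -0.8660
  joint[3] = (4.5616, 11.3965) + 9.5 * (-0.5000, -0.8660) = (4.5616 + -4.7500, 11.3965 + -8.2272) = (-0.1884, 3.1693)
link 3: phi[3] = 45 + 55 + 140 + 55 = 295 deg
  cos(295 deg) = 0.4226, sin(295 deg) = -0.9063
  joint[4] = (-0.1884, 3.1693) + 1.9 * (0.4226, -0.9063) = (-0.1884 + 0.8030, 3.1693 + -1.7220) = (0.6146, 1.4473)
End effector: (0.6146, 1.4473)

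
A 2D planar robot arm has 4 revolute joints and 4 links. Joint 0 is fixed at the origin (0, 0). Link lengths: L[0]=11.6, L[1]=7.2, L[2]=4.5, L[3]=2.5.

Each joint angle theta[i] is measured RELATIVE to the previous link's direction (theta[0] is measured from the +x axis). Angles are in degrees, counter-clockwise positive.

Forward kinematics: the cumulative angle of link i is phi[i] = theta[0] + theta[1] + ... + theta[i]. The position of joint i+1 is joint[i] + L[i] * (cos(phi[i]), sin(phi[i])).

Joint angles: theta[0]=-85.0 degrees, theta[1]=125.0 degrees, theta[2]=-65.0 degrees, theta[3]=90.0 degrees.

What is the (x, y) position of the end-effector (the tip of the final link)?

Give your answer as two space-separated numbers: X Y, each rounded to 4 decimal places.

joint[0] = (0.0000, 0.0000)  (base)
link 0: phi[0] = -85 = -85 deg
  cos(-85 deg) = 0.0872, sin(-85 deg) = -0.9962
  joint[1] = (0.0000, 0.0000) + 11.6 * (0.0872, -0.9962) = (0.0000 + 1.0110, 0.0000 + -11.5559) = (1.0110, -11.5559)
link 1: phi[1] = -85 + 125 = 40 deg
  cos(40 deg) = 0.7660, sin(40 deg) = 0.6428
  joint[2] = (1.0110, -11.5559) + 7.2 * (0.7660, 0.6428) = (1.0110 + 5.5155, -11.5559 + 4.6281) = (6.5265, -6.9278)
link 2: phi[2] = -85 + 125 + -65 = -25 deg
  cos(-25 deg) = 0.9063, sin(-25 deg) = -0.4226
  joint[3] = (6.5265, -6.9278) + 4.5 * (0.9063, -0.4226) = (6.5265 + 4.0784, -6.9278 + -1.9018) = (10.6049, -8.8296)
link 3: phi[3] = -85 + 125 + -65 + 90 = 65 deg
  cos(65 deg) = 0.4226, sin(65 deg) = 0.9063
  joint[4] = (10.6049, -8.8296) + 2.5 * (0.4226, 0.9063) = (10.6049 + 1.0565, -8.8296 + 2.2658) = (11.6615, -6.5638)
End effector: (11.6615, -6.5638)

Answer: 11.6615 -6.5638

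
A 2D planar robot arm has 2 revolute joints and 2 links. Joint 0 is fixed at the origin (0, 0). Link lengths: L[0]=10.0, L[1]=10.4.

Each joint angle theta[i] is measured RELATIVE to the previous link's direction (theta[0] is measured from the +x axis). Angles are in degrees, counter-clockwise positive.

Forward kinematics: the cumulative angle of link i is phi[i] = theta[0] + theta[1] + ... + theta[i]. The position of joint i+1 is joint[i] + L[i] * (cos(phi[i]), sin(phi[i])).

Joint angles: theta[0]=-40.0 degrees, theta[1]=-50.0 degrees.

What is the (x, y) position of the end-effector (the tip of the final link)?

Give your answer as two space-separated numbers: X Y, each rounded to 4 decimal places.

Answer: 7.6604 -16.8279

Derivation:
joint[0] = (0.0000, 0.0000)  (base)
link 0: phi[0] = -40 = -40 deg
  cos(-40 deg) = 0.7660, sin(-40 deg) = -0.6428
  joint[1] = (0.0000, 0.0000) + 10 * (0.7660, -0.6428) = (0.0000 + 7.6604, 0.0000 + -6.4279) = (7.6604, -6.4279)
link 1: phi[1] = -40 + -50 = -90 deg
  cos(-90 deg) = 0.0000, sin(-90 deg) = -1.0000
  joint[2] = (7.6604, -6.4279) + 10.4 * (0.0000, -1.0000) = (7.6604 + 0.0000, -6.4279 + -10.4000) = (7.6604, -16.8279)
End effector: (7.6604, -16.8279)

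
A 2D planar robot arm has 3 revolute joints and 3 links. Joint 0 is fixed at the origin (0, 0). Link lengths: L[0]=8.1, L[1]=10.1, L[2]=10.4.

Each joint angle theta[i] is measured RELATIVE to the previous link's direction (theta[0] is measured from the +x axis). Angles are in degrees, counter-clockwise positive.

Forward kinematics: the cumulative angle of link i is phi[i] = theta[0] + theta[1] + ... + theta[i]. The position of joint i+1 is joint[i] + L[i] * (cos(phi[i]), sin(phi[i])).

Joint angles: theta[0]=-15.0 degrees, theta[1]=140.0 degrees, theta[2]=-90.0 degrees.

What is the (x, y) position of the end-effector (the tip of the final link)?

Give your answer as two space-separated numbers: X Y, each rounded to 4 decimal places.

joint[0] = (0.0000, 0.0000)  (base)
link 0: phi[0] = -15 = -15 deg
  cos(-15 deg) = 0.9659, sin(-15 deg) = -0.2588
  joint[1] = (0.0000, 0.0000) + 8.1 * (0.9659, -0.2588) = (0.0000 + 7.8240, 0.0000 + -2.0964) = (7.8240, -2.0964)
link 1: phi[1] = -15 + 140 = 125 deg
  cos(125 deg) = -0.5736, sin(125 deg) = 0.8192
  joint[2] = (7.8240, -2.0964) + 10.1 * (-0.5736, 0.8192) = (7.8240 + -5.7931, -2.0964 + 8.2734) = (2.0309, 6.1770)
link 2: phi[2] = -15 + 140 + -90 = 35 deg
  cos(35 deg) = 0.8192, sin(35 deg) = 0.5736
  joint[3] = (2.0309, 6.1770) + 10.4 * (0.8192, 0.5736) = (2.0309 + 8.5192, 6.1770 + 5.9652) = (10.5501, 12.1422)
End effector: (10.5501, 12.1422)

Answer: 10.5501 12.1422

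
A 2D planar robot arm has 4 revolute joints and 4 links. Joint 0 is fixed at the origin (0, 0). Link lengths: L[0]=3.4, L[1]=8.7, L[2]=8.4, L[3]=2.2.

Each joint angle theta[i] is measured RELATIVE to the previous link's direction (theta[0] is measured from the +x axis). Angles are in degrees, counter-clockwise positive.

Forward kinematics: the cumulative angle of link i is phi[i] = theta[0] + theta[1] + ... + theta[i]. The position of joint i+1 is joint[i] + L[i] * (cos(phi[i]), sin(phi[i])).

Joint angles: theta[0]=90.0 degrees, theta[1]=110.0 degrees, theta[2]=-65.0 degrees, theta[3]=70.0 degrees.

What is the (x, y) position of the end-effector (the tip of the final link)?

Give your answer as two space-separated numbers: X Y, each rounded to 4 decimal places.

Answer: -16.1089 5.4344

Derivation:
joint[0] = (0.0000, 0.0000)  (base)
link 0: phi[0] = 90 = 90 deg
  cos(90 deg) = 0.0000, sin(90 deg) = 1.0000
  joint[1] = (0.0000, 0.0000) + 3.4 * (0.0000, 1.0000) = (0.0000 + 0.0000, 0.0000 + 3.4000) = (0.0000, 3.4000)
link 1: phi[1] = 90 + 110 = 200 deg
  cos(200 deg) = -0.9397, sin(200 deg) = -0.3420
  joint[2] = (0.0000, 3.4000) + 8.7 * (-0.9397, -0.3420) = (0.0000 + -8.1753, 3.4000 + -2.9756) = (-8.1753, 0.4244)
link 2: phi[2] = 90 + 110 + -65 = 135 deg
  cos(135 deg) = -0.7071, sin(135 deg) = 0.7071
  joint[3] = (-8.1753, 0.4244) + 8.4 * (-0.7071, 0.7071) = (-8.1753 + -5.9397, 0.4244 + 5.9397) = (-14.1150, 6.3641)
link 3: phi[3] = 90 + 110 + -65 + 70 = 205 deg
  cos(205 deg) = -0.9063, sin(205 deg) = -0.4226
  joint[4] = (-14.1150, 6.3641) + 2.2 * (-0.9063, -0.4226) = (-14.1150 + -1.9939, 6.3641 + -0.9298) = (-16.1089, 5.4344)
End effector: (-16.1089, 5.4344)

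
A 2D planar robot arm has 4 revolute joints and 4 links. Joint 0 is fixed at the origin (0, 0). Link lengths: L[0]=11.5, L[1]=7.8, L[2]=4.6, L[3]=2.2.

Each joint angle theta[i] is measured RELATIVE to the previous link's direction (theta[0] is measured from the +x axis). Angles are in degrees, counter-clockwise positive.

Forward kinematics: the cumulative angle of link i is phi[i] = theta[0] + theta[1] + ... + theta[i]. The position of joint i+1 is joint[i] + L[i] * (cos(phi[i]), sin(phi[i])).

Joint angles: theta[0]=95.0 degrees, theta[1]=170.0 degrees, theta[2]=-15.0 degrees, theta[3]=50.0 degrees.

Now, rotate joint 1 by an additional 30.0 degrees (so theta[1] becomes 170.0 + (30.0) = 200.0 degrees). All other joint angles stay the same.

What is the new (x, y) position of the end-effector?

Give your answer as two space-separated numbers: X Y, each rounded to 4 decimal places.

Answer: 4.9982 -1.2431

Derivation:
joint[0] = (0.0000, 0.0000)  (base)
link 0: phi[0] = 95 = 95 deg
  cos(95 deg) = -0.0872, sin(95 deg) = 0.9962
  joint[1] = (0.0000, 0.0000) + 11.5 * (-0.0872, 0.9962) = (0.0000 + -1.0023, 0.0000 + 11.4562) = (-1.0023, 11.4562)
link 1: phi[1] = 95 + 200 = 295 deg
  cos(295 deg) = 0.4226, sin(295 deg) = -0.9063
  joint[2] = (-1.0023, 11.4562) + 7.8 * (0.4226, -0.9063) = (-1.0023 + 3.2964, 11.4562 + -7.0692) = (2.2941, 4.3870)
link 2: phi[2] = 95 + 200 + -15 = 280 deg
  cos(280 deg) = 0.1736, sin(280 deg) = -0.9848
  joint[3] = (2.2941, 4.3870) + 4.6 * (0.1736, -0.9848) = (2.2941 + 0.7988, 4.3870 + -4.5301) = (3.0929, -0.1431)
link 3: phi[3] = 95 + 200 + -15 + 50 = 330 deg
  cos(330 deg) = 0.8660, sin(330 deg) = -0.5000
  joint[4] = (3.0929, -0.1431) + 2.2 * (0.8660, -0.5000) = (3.0929 + 1.9053, -0.1431 + -1.1000) = (4.9982, -1.2431)
End effector: (4.9982, -1.2431)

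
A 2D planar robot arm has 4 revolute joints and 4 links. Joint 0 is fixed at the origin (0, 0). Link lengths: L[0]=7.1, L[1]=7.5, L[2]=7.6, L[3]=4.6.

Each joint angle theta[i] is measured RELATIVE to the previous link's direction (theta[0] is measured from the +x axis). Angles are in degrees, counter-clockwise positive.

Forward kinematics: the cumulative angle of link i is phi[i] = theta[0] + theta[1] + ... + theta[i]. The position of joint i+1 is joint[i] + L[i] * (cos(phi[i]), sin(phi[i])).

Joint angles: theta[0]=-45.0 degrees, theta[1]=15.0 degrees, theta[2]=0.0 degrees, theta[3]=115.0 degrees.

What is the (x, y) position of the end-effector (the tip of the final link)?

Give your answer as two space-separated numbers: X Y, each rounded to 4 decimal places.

Answer: 18.4984 -7.9880

Derivation:
joint[0] = (0.0000, 0.0000)  (base)
link 0: phi[0] = -45 = -45 deg
  cos(-45 deg) = 0.7071, sin(-45 deg) = -0.7071
  joint[1] = (0.0000, 0.0000) + 7.1 * (0.7071, -0.7071) = (0.0000 + 5.0205, 0.0000 + -5.0205) = (5.0205, -5.0205)
link 1: phi[1] = -45 + 15 = -30 deg
  cos(-30 deg) = 0.8660, sin(-30 deg) = -0.5000
  joint[2] = (5.0205, -5.0205) + 7.5 * (0.8660, -0.5000) = (5.0205 + 6.4952, -5.0205 + -3.7500) = (11.5156, -8.7705)
link 2: phi[2] = -45 + 15 + 0 = -30 deg
  cos(-30 deg) = 0.8660, sin(-30 deg) = -0.5000
  joint[3] = (11.5156, -8.7705) + 7.6 * (0.8660, -0.5000) = (11.5156 + 6.5818, -8.7705 + -3.8000) = (18.0974, -12.5705)
link 3: phi[3] = -45 + 15 + 0 + 115 = 85 deg
  cos(85 deg) = 0.0872, sin(85 deg) = 0.9962
  joint[4] = (18.0974, -12.5705) + 4.6 * (0.0872, 0.9962) = (18.0974 + 0.4009, -12.5705 + 4.5825) = (18.4984, -7.9880)
End effector: (18.4984, -7.9880)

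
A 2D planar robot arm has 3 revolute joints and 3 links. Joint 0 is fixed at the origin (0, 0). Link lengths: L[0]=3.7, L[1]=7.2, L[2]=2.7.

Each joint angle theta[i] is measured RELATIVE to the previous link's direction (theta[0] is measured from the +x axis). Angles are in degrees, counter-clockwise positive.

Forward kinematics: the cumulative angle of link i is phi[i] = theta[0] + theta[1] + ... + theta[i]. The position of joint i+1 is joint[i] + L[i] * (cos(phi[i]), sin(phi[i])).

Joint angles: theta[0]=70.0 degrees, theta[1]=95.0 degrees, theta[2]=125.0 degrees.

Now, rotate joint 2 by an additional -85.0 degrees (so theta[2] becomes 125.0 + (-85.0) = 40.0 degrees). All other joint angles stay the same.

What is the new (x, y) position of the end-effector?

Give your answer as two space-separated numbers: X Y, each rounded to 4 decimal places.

joint[0] = (0.0000, 0.0000)  (base)
link 0: phi[0] = 70 = 70 deg
  cos(70 deg) = 0.3420, sin(70 deg) = 0.9397
  joint[1] = (0.0000, 0.0000) + 3.7 * (0.3420, 0.9397) = (0.0000 + 1.2655, 0.0000 + 3.4769) = (1.2655, 3.4769)
link 1: phi[1] = 70 + 95 = 165 deg
  cos(165 deg) = -0.9659, sin(165 deg) = 0.2588
  joint[2] = (1.2655, 3.4769) + 7.2 * (-0.9659, 0.2588) = (1.2655 + -6.9547, 3.4769 + 1.8635) = (-5.6892, 5.3404)
link 2: phi[2] = 70 + 95 + 40 = 205 deg
  cos(205 deg) = -0.9063, sin(205 deg) = -0.4226
  joint[3] = (-5.6892, 5.3404) + 2.7 * (-0.9063, -0.4226) = (-5.6892 + -2.4470, 5.3404 + -1.1411) = (-8.1362, 4.1993)
End effector: (-8.1362, 4.1993)

Answer: -8.1362 4.1993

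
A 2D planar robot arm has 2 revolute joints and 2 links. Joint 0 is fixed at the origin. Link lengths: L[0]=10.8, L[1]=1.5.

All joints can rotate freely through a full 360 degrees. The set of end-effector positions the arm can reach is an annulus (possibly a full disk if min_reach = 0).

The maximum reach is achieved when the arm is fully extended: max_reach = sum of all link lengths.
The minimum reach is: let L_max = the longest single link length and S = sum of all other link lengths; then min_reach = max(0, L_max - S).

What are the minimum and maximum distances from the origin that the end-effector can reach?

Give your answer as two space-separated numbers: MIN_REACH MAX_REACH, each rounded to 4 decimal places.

Answer: 9.3000 12.3000

Derivation:
Link lengths: [10.8, 1.5]
max_reach = 10.8 + 1.5 = 12.3
L_max = max([10.8, 1.5]) = 10.8
S (sum of others) = 12.3 - 10.8 = 1.5
min_reach = max(0, 10.8 - 1.5) = max(0, 9.3) = 9.3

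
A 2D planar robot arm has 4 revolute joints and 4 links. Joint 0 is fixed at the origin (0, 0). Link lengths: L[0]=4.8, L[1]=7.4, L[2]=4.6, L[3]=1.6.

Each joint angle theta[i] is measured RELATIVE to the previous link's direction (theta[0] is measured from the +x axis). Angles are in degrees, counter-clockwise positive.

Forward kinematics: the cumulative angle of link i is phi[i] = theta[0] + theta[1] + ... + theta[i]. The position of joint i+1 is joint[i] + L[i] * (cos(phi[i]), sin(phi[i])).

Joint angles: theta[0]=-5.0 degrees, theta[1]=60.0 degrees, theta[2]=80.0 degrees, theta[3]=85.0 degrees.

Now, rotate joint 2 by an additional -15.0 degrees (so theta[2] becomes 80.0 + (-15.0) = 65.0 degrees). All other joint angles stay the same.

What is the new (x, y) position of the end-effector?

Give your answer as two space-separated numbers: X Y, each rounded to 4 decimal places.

Answer: 5.2761 8.9509

Derivation:
joint[0] = (0.0000, 0.0000)  (base)
link 0: phi[0] = -5 = -5 deg
  cos(-5 deg) = 0.9962, sin(-5 deg) = -0.0872
  joint[1] = (0.0000, 0.0000) + 4.8 * (0.9962, -0.0872) = (0.0000 + 4.7817, 0.0000 + -0.4183) = (4.7817, -0.4183)
link 1: phi[1] = -5 + 60 = 55 deg
  cos(55 deg) = 0.5736, sin(55 deg) = 0.8192
  joint[2] = (4.7817, -0.4183) + 7.4 * (0.5736, 0.8192) = (4.7817 + 4.2445, -0.4183 + 6.0617) = (9.0262, 5.6434)
link 2: phi[2] = -5 + 60 + 65 = 120 deg
  cos(120 deg) = -0.5000, sin(120 deg) = 0.8660
  joint[3] = (9.0262, 5.6434) + 4.6 * (-0.5000, 0.8660) = (9.0262 + -2.3000, 5.6434 + 3.9837) = (6.7262, 9.6271)
link 3: phi[3] = -5 + 60 + 65 + 85 = 205 deg
  cos(205 deg) = -0.9063, sin(205 deg) = -0.4226
  joint[4] = (6.7262, 9.6271) + 1.6 * (-0.9063, -0.4226) = (6.7262 + -1.4501, 9.6271 + -0.6762) = (5.2761, 8.9509)
End effector: (5.2761, 8.9509)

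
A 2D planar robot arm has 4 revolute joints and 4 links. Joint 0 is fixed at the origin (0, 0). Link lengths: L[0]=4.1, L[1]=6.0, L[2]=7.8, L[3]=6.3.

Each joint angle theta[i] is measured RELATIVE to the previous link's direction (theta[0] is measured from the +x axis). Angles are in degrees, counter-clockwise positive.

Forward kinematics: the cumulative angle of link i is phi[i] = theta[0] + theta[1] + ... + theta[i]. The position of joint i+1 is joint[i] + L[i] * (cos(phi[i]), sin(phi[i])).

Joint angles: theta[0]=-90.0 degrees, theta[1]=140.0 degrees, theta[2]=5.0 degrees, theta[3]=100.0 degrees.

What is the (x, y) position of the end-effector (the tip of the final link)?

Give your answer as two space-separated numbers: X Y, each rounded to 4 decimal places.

Answer: 2.6209 9.5481

Derivation:
joint[0] = (0.0000, 0.0000)  (base)
link 0: phi[0] = -90 = -90 deg
  cos(-90 deg) = 0.0000, sin(-90 deg) = -1.0000
  joint[1] = (0.0000, 0.0000) + 4.1 * (0.0000, -1.0000) = (0.0000 + 0.0000, 0.0000 + -4.1000) = (0.0000, -4.1000)
link 1: phi[1] = -90 + 140 = 50 deg
  cos(50 deg) = 0.6428, sin(50 deg) = 0.7660
  joint[2] = (0.0000, -4.1000) + 6 * (0.6428, 0.7660) = (0.0000 + 3.8567, -4.1000 + 4.5963) = (3.8567, 0.4963)
link 2: phi[2] = -90 + 140 + 5 = 55 deg
  cos(55 deg) = 0.5736, sin(55 deg) = 0.8192
  joint[3] = (3.8567, 0.4963) + 7.8 * (0.5736, 0.8192) = (3.8567 + 4.4739, 0.4963 + 6.3894) = (8.3306, 6.8857)
link 3: phi[3] = -90 + 140 + 5 + 100 = 155 deg
  cos(155 deg) = -0.9063, sin(155 deg) = 0.4226
  joint[4] = (8.3306, 6.8857) + 6.3 * (-0.9063, 0.4226) = (8.3306 + -5.7097, 6.8857 + 2.6625) = (2.6209, 9.5481)
End effector: (2.6209, 9.5481)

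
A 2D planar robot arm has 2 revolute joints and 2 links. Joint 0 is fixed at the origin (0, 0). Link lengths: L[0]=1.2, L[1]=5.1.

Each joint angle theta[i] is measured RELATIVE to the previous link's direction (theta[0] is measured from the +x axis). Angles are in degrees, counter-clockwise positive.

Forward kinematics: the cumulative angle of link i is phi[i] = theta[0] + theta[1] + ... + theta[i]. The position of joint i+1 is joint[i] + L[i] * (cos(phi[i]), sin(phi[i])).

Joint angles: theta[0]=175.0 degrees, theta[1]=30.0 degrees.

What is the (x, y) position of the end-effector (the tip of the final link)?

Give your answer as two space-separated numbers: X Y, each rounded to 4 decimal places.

joint[0] = (0.0000, 0.0000)  (base)
link 0: phi[0] = 175 = 175 deg
  cos(175 deg) = -0.9962, sin(175 deg) = 0.0872
  joint[1] = (0.0000, 0.0000) + 1.2 * (-0.9962, 0.0872) = (0.0000 + -1.1954, 0.0000 + 0.1046) = (-1.1954, 0.1046)
link 1: phi[1] = 175 + 30 = 205 deg
  cos(205 deg) = -0.9063, sin(205 deg) = -0.4226
  joint[2] = (-1.1954, 0.1046) + 5.1 * (-0.9063, -0.4226) = (-1.1954 + -4.6222, 0.1046 + -2.1554) = (-5.8176, -2.0508)
End effector: (-5.8176, -2.0508)

Answer: -5.8176 -2.0508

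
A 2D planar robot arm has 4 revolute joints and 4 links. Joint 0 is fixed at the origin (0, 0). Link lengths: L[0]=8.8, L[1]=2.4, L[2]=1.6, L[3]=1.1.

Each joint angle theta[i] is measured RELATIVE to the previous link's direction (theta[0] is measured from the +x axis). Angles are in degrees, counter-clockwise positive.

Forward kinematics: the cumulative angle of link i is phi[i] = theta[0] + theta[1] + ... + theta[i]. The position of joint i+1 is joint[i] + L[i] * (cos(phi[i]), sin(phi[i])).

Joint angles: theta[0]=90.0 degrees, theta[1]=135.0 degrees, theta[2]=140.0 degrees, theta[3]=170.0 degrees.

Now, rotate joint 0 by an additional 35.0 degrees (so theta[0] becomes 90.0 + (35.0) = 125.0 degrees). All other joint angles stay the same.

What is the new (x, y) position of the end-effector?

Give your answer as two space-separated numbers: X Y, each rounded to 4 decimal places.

joint[0] = (0.0000, 0.0000)  (base)
link 0: phi[0] = 125 = 125 deg
  cos(125 deg) = -0.5736, sin(125 deg) = 0.8192
  joint[1] = (0.0000, 0.0000) + 8.8 * (-0.5736, 0.8192) = (0.0000 + -5.0475, 0.0000 + 7.2085) = (-5.0475, 7.2085)
link 1: phi[1] = 125 + 135 = 260 deg
  cos(260 deg) = -0.1736, sin(260 deg) = -0.9848
  joint[2] = (-5.0475, 7.2085) + 2.4 * (-0.1736, -0.9848) = (-5.0475 + -0.4168, 7.2085 + -2.3635) = (-5.4642, 4.8450)
link 2: phi[2] = 125 + 135 + 140 = 400 deg
  cos(400 deg) = 0.7660, sin(400 deg) = 0.6428
  joint[3] = (-5.4642, 4.8450) + 1.6 * (0.7660, 0.6428) = (-5.4642 + 1.2257, 4.8450 + 1.0285) = (-4.2386, 5.8735)
link 3: phi[3] = 125 + 135 + 140 + 170 = 570 deg
  cos(570 deg) = -0.8660, sin(570 deg) = -0.5000
  joint[4] = (-4.2386, 5.8735) + 1.1 * (-0.8660, -0.5000) = (-4.2386 + -0.9526, 5.8735 + -0.5500) = (-5.1912, 5.3235)
End effector: (-5.1912, 5.3235)

Answer: -5.1912 5.3235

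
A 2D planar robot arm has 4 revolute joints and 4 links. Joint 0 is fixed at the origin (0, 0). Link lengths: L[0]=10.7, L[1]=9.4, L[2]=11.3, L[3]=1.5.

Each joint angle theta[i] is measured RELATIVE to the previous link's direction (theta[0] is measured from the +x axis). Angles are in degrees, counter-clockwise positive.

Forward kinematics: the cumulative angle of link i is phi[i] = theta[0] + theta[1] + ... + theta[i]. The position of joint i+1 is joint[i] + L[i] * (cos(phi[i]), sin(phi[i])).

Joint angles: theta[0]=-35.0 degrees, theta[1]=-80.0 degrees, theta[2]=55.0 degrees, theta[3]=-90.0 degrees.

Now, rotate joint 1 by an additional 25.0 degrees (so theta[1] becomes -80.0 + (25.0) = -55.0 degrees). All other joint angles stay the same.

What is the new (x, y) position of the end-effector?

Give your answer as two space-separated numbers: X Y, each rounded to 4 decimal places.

joint[0] = (0.0000, 0.0000)  (base)
link 0: phi[0] = -35 = -35 deg
  cos(-35 deg) = 0.8192, sin(-35 deg) = -0.5736
  joint[1] = (0.0000, 0.0000) + 10.7 * (0.8192, -0.5736) = (0.0000 + 8.7649, 0.0000 + -6.1373) = (8.7649, -6.1373)
link 1: phi[1] = -35 + -55 = -90 deg
  cos(-90 deg) = 0.0000, sin(-90 deg) = -1.0000
  joint[2] = (8.7649, -6.1373) + 9.4 * (0.0000, -1.0000) = (8.7649 + 0.0000, -6.1373 + -9.4000) = (8.7649, -15.5373)
link 2: phi[2] = -35 + -55 + 55 = -35 deg
  cos(-35 deg) = 0.8192, sin(-35 deg) = -0.5736
  joint[3] = (8.7649, -15.5373) + 11.3 * (0.8192, -0.5736) = (8.7649 + 9.2564, -15.5373 + -6.4814) = (18.0213, -22.0187)
link 3: phi[3] = -35 + -55 + 55 + -90 = -125 deg
  cos(-125 deg) = -0.5736, sin(-125 deg) = -0.8192
  joint[4] = (18.0213, -22.0187) + 1.5 * (-0.5736, -0.8192) = (18.0213 + -0.8604, -22.0187 + -1.2287) = (17.1610, -23.2474)
End effector: (17.1610, -23.2474)

Answer: 17.1610 -23.2474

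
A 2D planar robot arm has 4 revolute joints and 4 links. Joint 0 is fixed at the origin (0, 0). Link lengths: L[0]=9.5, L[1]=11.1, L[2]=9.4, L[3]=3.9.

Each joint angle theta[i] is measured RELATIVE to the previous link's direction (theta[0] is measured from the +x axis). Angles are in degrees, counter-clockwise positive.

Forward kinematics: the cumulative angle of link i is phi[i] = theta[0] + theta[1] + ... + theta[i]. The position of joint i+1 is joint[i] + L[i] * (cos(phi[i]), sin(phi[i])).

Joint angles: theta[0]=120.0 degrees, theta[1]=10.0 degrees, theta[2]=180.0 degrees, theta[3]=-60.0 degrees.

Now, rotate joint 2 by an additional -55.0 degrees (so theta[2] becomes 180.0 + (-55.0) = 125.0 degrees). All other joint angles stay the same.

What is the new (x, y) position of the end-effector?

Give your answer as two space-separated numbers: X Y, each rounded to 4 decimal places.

Answer: -18.0850 6.6412

Derivation:
joint[0] = (0.0000, 0.0000)  (base)
link 0: phi[0] = 120 = 120 deg
  cos(120 deg) = -0.5000, sin(120 deg) = 0.8660
  joint[1] = (0.0000, 0.0000) + 9.5 * (-0.5000, 0.8660) = (0.0000 + -4.7500, 0.0000 + 8.2272) = (-4.7500, 8.2272)
link 1: phi[1] = 120 + 10 = 130 deg
  cos(130 deg) = -0.6428, sin(130 deg) = 0.7660
  joint[2] = (-4.7500, 8.2272) + 11.1 * (-0.6428, 0.7660) = (-4.7500 + -7.1349, 8.2272 + 8.5031) = (-11.8849, 16.7303)
link 2: phi[2] = 120 + 10 + 125 = 255 deg
  cos(255 deg) = -0.2588, sin(255 deg) = -0.9659
  joint[3] = (-11.8849, 16.7303) + 9.4 * (-0.2588, -0.9659) = (-11.8849 + -2.4329, 16.7303 + -9.0797) = (-14.3178, 7.6506)
link 3: phi[3] = 120 + 10 + 125 + -60 = 195 deg
  cos(195 deg) = -0.9659, sin(195 deg) = -0.2588
  joint[4] = (-14.3178, 7.6506) + 3.9 * (-0.9659, -0.2588) = (-14.3178 + -3.7671, 7.6506 + -1.0094) = (-18.0850, 6.6412)
End effector: (-18.0850, 6.6412)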